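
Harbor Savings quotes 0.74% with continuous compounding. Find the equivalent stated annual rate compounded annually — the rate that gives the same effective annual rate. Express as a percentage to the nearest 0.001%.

EAR under continuous compounding: e^0.0074 − 1 = 0.007427.
Compounded annually, the equivalent nominal rate is the EAR itself: 0.743%.

0.743%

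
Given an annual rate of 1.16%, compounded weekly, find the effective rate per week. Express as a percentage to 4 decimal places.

With a nominal annual rate compounded weekly, the periodic rate is the nominal rate divided by 52.
i = 0.0116 / 52 = 0.0002231 = 0.0223%.

0.0223%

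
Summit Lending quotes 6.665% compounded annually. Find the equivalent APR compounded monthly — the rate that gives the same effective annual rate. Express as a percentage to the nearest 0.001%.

Compounded annually, EAR = nominal = 0.066650.
Solve (1 + r/12)^12 = 1.066650: r/12 = 1.066650^(1/12) − 1 = 0.005391, so r = 0.064697 = 6.470%.

6.470%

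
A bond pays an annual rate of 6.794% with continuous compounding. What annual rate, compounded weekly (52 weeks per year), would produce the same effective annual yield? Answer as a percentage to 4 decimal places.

EAR under continuous compounding: e^0.06794 − 1 = 0.070301.
Solve (1 + r/52)^52 = 1.070301: r/52 = 1.070301^(1/52) − 1 = 0.001307, so r = 0.067984 = 6.7984%.

6.7984%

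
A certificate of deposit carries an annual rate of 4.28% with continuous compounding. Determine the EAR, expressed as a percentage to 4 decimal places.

With continuous compounding, EAR = e^0.0428 − 1.
e^0.0428 = 1.043729, so EAR = 0.043729 = 4.3729%.

4.3729%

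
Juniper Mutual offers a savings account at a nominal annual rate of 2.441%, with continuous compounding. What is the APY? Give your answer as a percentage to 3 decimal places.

With continuous compounding, EAR = e^0.02441 − 1.
e^0.02441 = 1.024710, so EAR = 0.024710 = 2.471%.

2.471%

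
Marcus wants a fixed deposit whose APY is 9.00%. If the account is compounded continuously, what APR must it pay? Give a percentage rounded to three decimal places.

8.618%

Continuous: nominal r satisfies e^r − 1 = 0.0900.
r = ln(1 + 0.0900) = ln(1.0900) = 0.086178 = 8.618%.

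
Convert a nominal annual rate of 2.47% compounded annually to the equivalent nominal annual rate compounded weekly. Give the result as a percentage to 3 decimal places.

Compounded annually, EAR = nominal = 0.024700.
Solve (1 + r/52)^52 = 1.024700: r/52 = 1.024700^(1/52) − 1 = 0.000469, so r = 0.024406 = 2.441%.

2.441%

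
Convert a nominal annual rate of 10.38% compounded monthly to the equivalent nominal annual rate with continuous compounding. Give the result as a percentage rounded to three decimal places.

10.335%

EAR = (1 + 0.1038/12)^12 − 1 = 0.108883.
Equivalent continuous rate: r = ln(1 + 0.108883) = 0.103354 = 10.335%.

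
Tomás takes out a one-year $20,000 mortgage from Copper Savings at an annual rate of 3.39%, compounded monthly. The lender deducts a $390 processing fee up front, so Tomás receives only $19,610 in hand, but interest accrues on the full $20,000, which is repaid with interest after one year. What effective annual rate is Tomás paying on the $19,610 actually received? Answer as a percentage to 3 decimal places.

5.500%

Amount owed after one year: 20,000 × (1 + 0.0339/12)^12 = 20,000 × 1.034432 = $20,688.63.
Effective rate on net proceeds: 20,688.63 / 19,610 − 1 = 0.055004 = 5.500%.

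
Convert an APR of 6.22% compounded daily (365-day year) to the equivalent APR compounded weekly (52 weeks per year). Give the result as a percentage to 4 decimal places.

EAR = (1 + 0.0622/365)^365 − 1 = 0.064170.
Solve (1 + r/52)^52 = 1.064170: r/52 = 1.064170^(1/52) − 1 = 0.001197, so r = 0.062232 = 6.2232%.

6.2232%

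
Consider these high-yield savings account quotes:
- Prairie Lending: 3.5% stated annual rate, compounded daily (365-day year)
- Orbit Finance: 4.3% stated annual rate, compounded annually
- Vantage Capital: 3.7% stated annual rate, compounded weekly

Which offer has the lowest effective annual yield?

Prairie Lending: (1 + 0.035/365)^365 − 1 = 3.562%
Orbit Finance: compounded annually, EAR = 4.300%
Vantage Capital: (1 + 0.037/52)^52 − 1 = 3.768%
The lowest effective annual rate is Prairie Lending at 3.562%.

Prairie Lending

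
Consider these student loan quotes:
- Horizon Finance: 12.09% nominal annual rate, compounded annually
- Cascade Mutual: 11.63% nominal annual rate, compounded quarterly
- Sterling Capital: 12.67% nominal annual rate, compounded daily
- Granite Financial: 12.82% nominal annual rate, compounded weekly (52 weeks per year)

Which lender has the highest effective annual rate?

Horizon Finance: compounded annually, EAR = 12.090%
Cascade Mutual: (1 + 0.1163/4)^4 − 1 = 12.147%
Sterling Capital: (1 + 0.1267/365)^365 − 1 = 13.505%
Granite Financial: (1 + 0.1282/52)^52 − 1 = 13.660%
The highest effective annual rate is Granite Financial at 13.660%.

Granite Financial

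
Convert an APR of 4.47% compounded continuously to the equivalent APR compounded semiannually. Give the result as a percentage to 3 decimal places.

4.520%

EAR under continuous compounding: e^0.0447 − 1 = 0.045714.
Solve (1 + r/2)^2 = 1.045714: r/2 = 1.045714^(1/2) − 1 = 0.022602, so r = 0.045203 = 4.520%.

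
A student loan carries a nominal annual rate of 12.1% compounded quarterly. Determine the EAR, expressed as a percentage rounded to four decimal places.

12.6602%

EAR = (1 + 0.121/4)^4 − 1.
= 1.126602 − 1 = 12.6602%.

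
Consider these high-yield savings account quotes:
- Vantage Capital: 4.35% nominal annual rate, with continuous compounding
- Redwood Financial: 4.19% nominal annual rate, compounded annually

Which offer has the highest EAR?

Vantage Capital: e^0.0435 − 1 = 4.446%
Redwood Financial: compounded annually, EAR = 4.190%
The highest effective annual rate is Vantage Capital at 4.446%.

Vantage Capital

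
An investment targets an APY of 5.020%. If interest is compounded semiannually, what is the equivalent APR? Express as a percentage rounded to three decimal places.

4.959%

(1 + r/2)^2 − 1 = 0.05020, so 1 + r/2 = 1.05020^(1/2).
r/2 = 0.024793, so r = 0.049585 = 4.959%.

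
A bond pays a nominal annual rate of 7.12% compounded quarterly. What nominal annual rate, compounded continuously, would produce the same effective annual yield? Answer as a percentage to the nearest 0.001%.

7.057%

EAR = (1 + 0.0712/4)^4 − 1 = 0.073124.
Equivalent continuous rate: r = ln(1 + 0.073124) = 0.070574 = 7.057%.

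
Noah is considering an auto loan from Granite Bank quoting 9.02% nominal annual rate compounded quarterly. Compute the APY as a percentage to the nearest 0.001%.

EAR = (1 + 0.0902/4)^4 − 1.
= (1 + 0.022550)^4 − 1 = 1.093297 − 1 = 9.330%.

9.330%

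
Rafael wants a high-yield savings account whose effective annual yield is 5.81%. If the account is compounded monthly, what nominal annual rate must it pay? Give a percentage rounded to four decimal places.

(1 + r/12)^12 − 1 = 0.0581, so 1 + r/12 = 1.0581^(1/12).
r/12 = 0.004717, so r = 0.056608 = 5.6608%.

5.6608%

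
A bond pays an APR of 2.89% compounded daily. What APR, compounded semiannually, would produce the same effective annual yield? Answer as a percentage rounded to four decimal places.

2.9109%

EAR = (1 + 0.0289/365)^365 − 1 = 0.029320.
Solve (1 + r/2)^2 = 1.029320: r/2 = 1.029320^(1/2) − 1 = 0.014554, so r = 0.029109 = 2.9109%.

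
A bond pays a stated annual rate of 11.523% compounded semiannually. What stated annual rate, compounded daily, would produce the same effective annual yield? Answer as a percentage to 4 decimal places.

11.2050%

EAR = (1 + 0.11523/2)^2 − 1 = 0.118549.
Solve (1 + r/365)^365 = 1.118549: r/365 = 1.118549^(1/365) − 1 = 0.000307, so r = 0.112050 = 11.2050%.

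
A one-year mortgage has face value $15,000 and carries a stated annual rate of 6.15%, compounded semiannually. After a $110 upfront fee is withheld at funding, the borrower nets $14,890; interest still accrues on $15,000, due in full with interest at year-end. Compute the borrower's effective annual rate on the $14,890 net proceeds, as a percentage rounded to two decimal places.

Amount owed after one year: 15,000 × (1 + 0.0615/2)^2 = 15,000 × 1.062446 = $15,936.68.
Effective rate on net proceeds: 15,936.68 / 14,890 − 1 = 0.070294 = 7.03%.

7.03%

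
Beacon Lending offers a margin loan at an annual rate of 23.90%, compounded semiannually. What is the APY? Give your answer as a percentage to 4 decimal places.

EAR = (1 + 0.2390/2)^2 − 1.
= (1 + 0.119500)^2 − 1 = 1.253280 − 1 = 25.3280%.

25.3280%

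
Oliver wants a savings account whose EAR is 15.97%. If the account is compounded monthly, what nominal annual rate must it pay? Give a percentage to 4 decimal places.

(1 + r/12)^12 − 1 = 0.1597, so 1 + r/12 = 1.1597^(1/12).
r/12 = 0.012423, so r = 0.149080 = 14.9080%.

14.9080%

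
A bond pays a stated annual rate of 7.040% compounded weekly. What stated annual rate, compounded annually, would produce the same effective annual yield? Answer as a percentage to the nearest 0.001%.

EAR = (1 + 0.07040/52)^52 − 1 = 0.072886.
Compounded annually, the equivalent nominal rate is the EAR itself: 7.289%.

7.289%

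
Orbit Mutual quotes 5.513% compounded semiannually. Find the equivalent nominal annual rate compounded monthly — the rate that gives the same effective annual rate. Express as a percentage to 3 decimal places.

5.451%

EAR = (1 + 0.05513/2)^2 − 1 = 0.055890.
Solve (1 + r/12)^12 = 1.055890: r/12 = 1.055890^(1/12) − 1 = 0.004542, so r = 0.054507 = 5.451%.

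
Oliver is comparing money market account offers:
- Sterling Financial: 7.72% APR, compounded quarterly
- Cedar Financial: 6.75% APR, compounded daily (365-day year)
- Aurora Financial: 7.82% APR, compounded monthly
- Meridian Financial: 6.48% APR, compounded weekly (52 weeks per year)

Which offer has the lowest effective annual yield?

Meridian Financial

Sterling Financial: (1 + 0.0772/4)^4 − 1 = 7.946%
Cedar Financial: (1 + 0.0675/365)^365 − 1 = 6.982%
Aurora Financial: (1 + 0.0782/12)^12 − 1 = 8.106%
Meridian Financial: (1 + 0.0648/52)^52 − 1 = 6.690%
The lowest effective annual rate is Meridian Financial at 6.690%.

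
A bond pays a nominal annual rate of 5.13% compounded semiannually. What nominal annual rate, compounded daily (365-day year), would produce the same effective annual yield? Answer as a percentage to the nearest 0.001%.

EAR = (1 + 0.0513/2)^2 − 1 = 0.051958.
Solve (1 + r/365)^365 = 1.051958: r/365 = 1.051958^(1/365) − 1 = 0.000139, so r = 0.050657 = 5.066%.

5.066%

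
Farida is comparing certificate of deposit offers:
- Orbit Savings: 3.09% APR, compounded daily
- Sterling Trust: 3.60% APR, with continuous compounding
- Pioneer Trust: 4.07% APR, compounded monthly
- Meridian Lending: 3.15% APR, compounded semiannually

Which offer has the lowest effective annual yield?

Orbit Savings

Orbit Savings: (1 + 0.0309/365)^365 − 1 = 3.138%
Sterling Trust: e^0.0360 − 1 = 3.666%
Pioneer Trust: (1 + 0.0407/12)^12 − 1 = 4.147%
Meridian Lending: (1 + 0.0315/2)^2 − 1 = 3.175%
The lowest effective annual rate is Orbit Savings at 3.138%.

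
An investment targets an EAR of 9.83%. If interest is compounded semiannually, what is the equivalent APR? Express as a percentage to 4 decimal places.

9.5996%

(1 + r/2)^2 − 1 = 0.0983, so 1 + r/2 = 1.0983^(1/2).
r/2 = 0.047998, so r = 0.095996 = 9.5996%.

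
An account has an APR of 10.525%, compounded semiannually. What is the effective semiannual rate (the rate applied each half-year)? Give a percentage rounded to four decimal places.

With a nominal annual rate compounded semiannually, the periodic rate is the nominal rate divided by 2.
i = 0.10525 / 2 = 0.0526250 = 5.2625%.

5.2625%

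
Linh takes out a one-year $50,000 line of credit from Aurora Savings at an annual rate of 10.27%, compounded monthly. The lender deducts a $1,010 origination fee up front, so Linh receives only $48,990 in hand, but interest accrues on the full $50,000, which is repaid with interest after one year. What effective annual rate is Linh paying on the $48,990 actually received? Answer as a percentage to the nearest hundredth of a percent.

13.05%

Amount owed after one year: 50,000 × (1 + 0.1027/12)^12 = 50,000 × 1.107675 = $55,383.74.
Effective rate on net proceeds: 55,383.74 / 48,990 − 1 = 0.130511 = 13.05%.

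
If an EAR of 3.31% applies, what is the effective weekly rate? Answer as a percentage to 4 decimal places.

0.0626%

The per-week rate i satisfies (1 + i)^52 = 1 + 0.0331.
i = 1.0331^(1/52) − 1 = 0.0006264 = 0.0626%.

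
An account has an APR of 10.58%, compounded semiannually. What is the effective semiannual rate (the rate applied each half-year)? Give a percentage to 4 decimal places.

With a nominal annual rate compounded semiannually, the periodic rate is the nominal rate divided by 2.
i = 0.1058 / 2 = 0.0529000 = 5.2900%.

5.2900%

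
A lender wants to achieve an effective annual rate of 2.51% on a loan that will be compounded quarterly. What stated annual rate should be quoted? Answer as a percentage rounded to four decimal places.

(1 + r/4)^4 − 1 = 0.0251, so 1 + r/4 = 1.0251^(1/4).
r/4 = 0.006217, so r = 0.024867 = 2.4867%.

2.4867%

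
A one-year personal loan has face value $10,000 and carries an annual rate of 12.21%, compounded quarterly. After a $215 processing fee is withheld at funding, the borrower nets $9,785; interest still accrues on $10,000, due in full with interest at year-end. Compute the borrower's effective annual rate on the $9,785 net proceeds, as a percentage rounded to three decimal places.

15.259%

Amount owed after one year: 10,000 × (1 + 0.1221/4)^4 = 10,000 × 1.127805 = $11,278.05.
Effective rate on net proceeds: 11,278.05 / 9,785 − 1 = 0.152586 = 15.259%.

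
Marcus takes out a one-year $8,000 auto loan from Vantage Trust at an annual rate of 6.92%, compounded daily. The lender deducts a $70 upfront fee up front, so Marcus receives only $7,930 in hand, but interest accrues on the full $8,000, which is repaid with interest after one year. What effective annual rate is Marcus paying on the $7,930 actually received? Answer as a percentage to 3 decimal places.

8.110%

Amount owed after one year: 8,000 × (1 + 0.0692/365)^365 = 8,000 × 1.071643 = $8,573.15.
Effective rate on net proceeds: 8,573.15 / 7,930 − 1 = 0.081103 = 8.110%.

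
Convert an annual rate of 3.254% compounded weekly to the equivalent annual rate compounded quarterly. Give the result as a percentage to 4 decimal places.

EAR = (1 + 0.03254/52)^52 − 1 = 0.033065.
Solve (1 + r/4)^4 = 1.033065: r/4 = 1.033065^(1/4) − 1 = 0.008166, so r = 0.032662 = 3.2662%.

3.2662%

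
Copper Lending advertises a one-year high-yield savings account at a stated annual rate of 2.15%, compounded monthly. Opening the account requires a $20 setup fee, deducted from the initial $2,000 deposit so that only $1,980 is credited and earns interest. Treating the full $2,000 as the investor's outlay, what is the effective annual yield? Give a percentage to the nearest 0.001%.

1.150%

Value after one year: 1,980 × (1 + 0.0215/12)^12 = 1,980 × 1.021713 = $2,022.99.
Effective yield on the $2,000 outlay: 2,022.99 / 2,000 − 1 = 0.011496 = 1.150%.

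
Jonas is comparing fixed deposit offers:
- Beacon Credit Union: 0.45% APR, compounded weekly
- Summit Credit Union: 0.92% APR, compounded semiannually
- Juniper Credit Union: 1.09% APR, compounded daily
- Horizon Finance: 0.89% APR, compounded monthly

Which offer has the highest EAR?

Beacon Credit Union: (1 + 0.0045/52)^52 − 1 = 0.451%
Summit Credit Union: (1 + 0.0092/2)^2 − 1 = 0.922%
Juniper Credit Union: (1 + 0.0109/365)^365 − 1 = 1.096%
Horizon Finance: (1 + 0.0089/12)^12 − 1 = 0.894%
The highest effective annual rate is Juniper Credit Union at 1.096%.

Juniper Credit Union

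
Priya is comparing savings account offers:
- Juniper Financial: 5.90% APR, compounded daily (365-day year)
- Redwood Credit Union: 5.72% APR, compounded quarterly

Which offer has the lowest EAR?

Juniper Financial: (1 + 0.0590/365)^365 − 1 = 6.077%
Redwood Credit Union: (1 + 0.0572/4)^4 − 1 = 5.844%
The lowest effective annual rate is Redwood Credit Union at 5.844%.

Redwood Credit Union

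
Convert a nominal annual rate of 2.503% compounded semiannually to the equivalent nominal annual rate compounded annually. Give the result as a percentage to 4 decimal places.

EAR = (1 + 0.02503/2)^2 − 1 = 0.025187.
Compounded annually, the equivalent nominal rate is the EAR itself: 2.5187%.

2.5187%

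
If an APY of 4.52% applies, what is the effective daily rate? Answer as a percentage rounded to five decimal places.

The per-day rate i satisfies (1 + i)^365 = 1 + 0.0452.
i = 1.0452^(1/365) − 1 = 0.0001211 = 0.01211%.

0.01211%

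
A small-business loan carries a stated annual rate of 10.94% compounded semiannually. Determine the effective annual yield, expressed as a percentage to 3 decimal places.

EAR = (1 + 0.1094/2)^2 − 1.
= (1 + 0.054700)^2 − 1 = 1.112392 − 1 = 11.239%.

11.239%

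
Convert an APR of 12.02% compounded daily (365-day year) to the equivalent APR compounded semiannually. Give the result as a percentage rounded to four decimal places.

EAR = (1 + 0.1202/365)^365 − 1 = 0.127700.
Solve (1 + r/2)^2 = 1.127700: r/2 = 1.127700^(1/2) − 1 = 0.061932, so r = 0.123864 = 12.3864%.

12.3864%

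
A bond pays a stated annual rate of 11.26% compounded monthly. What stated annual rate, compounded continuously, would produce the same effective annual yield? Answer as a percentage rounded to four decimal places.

11.2075%

EAR = (1 + 0.1126/12)^12 − 1 = 0.118597.
Equivalent continuous rate: r = ln(1 + 0.118597) = 0.112075 = 11.2075%.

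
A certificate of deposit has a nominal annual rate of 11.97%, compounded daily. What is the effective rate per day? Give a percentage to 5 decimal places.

With a nominal annual rate compounded daily, the periodic rate is the nominal rate divided by 365.
i = 0.1197 / 365 = 0.0003279 = 0.03279%.

0.03279%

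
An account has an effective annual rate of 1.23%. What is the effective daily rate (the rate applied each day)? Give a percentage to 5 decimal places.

0.00335%

The per-day rate i satisfies (1 + i)^365 = 1 + 0.0123.
i = 1.0123^(1/365) − 1 = 0.0000335 = 0.00335%.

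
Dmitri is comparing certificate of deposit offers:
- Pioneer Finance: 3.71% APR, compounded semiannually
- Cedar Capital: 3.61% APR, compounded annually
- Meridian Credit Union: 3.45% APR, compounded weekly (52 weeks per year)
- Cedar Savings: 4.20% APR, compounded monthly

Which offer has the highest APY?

Cedar Savings

Pioneer Finance: (1 + 0.0371/2)^2 − 1 = 3.744%
Cedar Capital: compounded annually, EAR = 3.610%
Meridian Credit Union: (1 + 0.0345/52)^52 − 1 = 3.509%
Cedar Savings: (1 + 0.0420/12)^12 − 1 = 4.282%
The highest effective annual rate is Cedar Savings at 4.282%.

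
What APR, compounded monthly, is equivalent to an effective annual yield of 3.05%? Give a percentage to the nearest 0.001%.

3.008%

(1 + r/12)^12 − 1 = 0.0305, so 1 + r/12 = 1.0305^(1/12).
r/12 = 0.002507, so r = 0.030082 = 3.008%.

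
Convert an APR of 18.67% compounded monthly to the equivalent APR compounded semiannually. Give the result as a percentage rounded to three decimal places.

19.411%

EAR = (1 + 0.1867/12)^12 − 1 = 0.203534.
Solve (1 + r/2)^2 = 1.203534: r/2 = 1.203534^(1/2) − 1 = 0.097057, so r = 0.194114 = 19.411%.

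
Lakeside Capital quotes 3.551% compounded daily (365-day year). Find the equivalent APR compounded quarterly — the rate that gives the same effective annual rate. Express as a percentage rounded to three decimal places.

EAR = (1 + 0.03551/365)^365 − 1 = 0.036146.
Solve (1 + r/4)^4 = 1.036146: r/4 = 1.036146^(1/4) − 1 = 0.008917, so r = 0.035666 = 3.567%.

3.567%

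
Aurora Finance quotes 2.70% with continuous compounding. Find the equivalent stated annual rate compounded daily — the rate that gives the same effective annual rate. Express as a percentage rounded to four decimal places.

EAR under continuous compounding: e^0.0270 − 1 = 0.027368.
Solve (1 + r/365)^365 = 1.027368: r/365 = 1.027368^(1/365) − 1 = 0.000074, so r = 0.027001 = 2.7001%.

2.7001%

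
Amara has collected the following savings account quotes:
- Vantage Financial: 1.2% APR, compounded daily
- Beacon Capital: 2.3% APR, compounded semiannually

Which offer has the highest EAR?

Vantage Financial: (1 + 0.012/365)^365 − 1 = 1.207%
Beacon Capital: (1 + 0.023/2)^2 − 1 = 2.313%
The highest effective annual rate is Beacon Capital at 2.313%.

Beacon Capital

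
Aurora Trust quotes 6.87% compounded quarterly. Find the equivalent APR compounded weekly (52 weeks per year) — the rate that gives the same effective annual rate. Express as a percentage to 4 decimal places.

EAR = (1 + 0.0687/4)^4 − 1 = 0.070490.
Solve (1 + r/52)^52 = 1.070490: r/52 = 1.070490^(1/52) − 1 = 0.001311, so r = 0.068161 = 6.8161%.

6.8161%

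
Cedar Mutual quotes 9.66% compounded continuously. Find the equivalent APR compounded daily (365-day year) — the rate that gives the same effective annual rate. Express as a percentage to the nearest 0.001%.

9.661%

EAR under continuous compounding: e^0.0966 − 1 = 0.101420.
Solve (1 + r/365)^365 = 1.101420: r/365 = 1.101420^(1/365) − 1 = 0.000265, so r = 0.096613 = 9.661%.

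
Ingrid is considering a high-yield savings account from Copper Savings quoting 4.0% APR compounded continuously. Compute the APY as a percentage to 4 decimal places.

With continuous compounding, EAR = e^0.040 − 1.
e^0.040 = 1.040811, so EAR = 0.040811 = 4.0811%.

4.0811%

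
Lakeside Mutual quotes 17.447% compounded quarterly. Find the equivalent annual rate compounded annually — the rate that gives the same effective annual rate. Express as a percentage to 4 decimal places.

EAR = (1 + 0.17447/4)^4 − 1 = 0.186220.
Compounded annually, the equivalent nominal rate is the EAR itself: 18.6220%.

18.6220%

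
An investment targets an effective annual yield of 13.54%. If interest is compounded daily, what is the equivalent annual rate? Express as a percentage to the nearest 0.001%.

12.701%

(1 + r/365)^365 − 1 = 0.1354, so 1 + r/365 = 1.1354^(1/365).
r/365 = 0.000348, so r = 0.127007 = 12.701%.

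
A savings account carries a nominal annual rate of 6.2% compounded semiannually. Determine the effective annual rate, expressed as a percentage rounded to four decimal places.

EAR = (1 + 0.062/2)^2 − 1.
= (1 + 0.031000)^2 − 1 = 1.062961 − 1 = 6.2961%.

6.2961%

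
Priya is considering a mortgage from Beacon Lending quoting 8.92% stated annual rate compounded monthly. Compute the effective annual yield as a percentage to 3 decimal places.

EAR = (1 + 0.0892/12)^12 − 1.
= (1 + 0.007433)^12 − 1 = 1.092939 − 1 = 9.294%.

9.294%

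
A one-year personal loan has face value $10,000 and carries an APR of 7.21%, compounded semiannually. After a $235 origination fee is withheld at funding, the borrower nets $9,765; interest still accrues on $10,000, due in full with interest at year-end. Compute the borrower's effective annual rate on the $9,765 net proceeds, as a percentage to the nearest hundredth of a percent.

Amount owed after one year: 10,000 × (1 + 0.0721/2)^2 = 10,000 × 1.073400 = $10,734.00.
Effective rate on net proceeds: 10,734.00 / 9,765 − 1 = 0.099232 = 9.92%.

9.92%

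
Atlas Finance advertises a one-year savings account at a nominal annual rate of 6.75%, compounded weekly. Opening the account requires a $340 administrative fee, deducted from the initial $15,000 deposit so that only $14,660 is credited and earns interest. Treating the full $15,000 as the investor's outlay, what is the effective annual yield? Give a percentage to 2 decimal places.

4.55%

Value after one year: 14,660 × (1 + 0.0675/52)^52 = 14,660 × 1.069783 = $15,683.03.
Effective yield on the $15,000 outlay: 15,683.03 / 15,000 − 1 = 0.045535 = 4.55%.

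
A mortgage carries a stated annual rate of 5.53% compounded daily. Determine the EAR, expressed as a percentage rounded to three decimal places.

5.685%

EAR = (1 + 0.0553/365)^365 − 1.
= (1 + 0.000152)^365 − 1 = 1.056853 − 1 = 5.685%.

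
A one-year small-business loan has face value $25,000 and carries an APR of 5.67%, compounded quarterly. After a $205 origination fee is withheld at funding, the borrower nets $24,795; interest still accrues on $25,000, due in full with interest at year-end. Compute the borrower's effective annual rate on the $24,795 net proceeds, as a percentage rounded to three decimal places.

6.666%

Amount owed after one year: 25,000 × (1 + 0.0567/4)^4 = 25,000 × 1.057917 = $26,447.93.
Effective rate on net proceeds: 26,447.93 / 24,795 − 1 = 0.066664 = 6.666%.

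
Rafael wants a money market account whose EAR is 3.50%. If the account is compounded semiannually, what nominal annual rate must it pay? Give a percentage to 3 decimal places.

3.470%

(1 + r/2)^2 − 1 = 0.0350, so 1 + r/2 = 1.0350^(1/2).
r/2 = 0.017349, so r = 0.034699 = 3.470%.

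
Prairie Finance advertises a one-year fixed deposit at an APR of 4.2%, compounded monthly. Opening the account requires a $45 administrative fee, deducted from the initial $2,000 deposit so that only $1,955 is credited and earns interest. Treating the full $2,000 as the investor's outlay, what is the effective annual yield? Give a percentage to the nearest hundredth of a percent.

1.94%

Value after one year: 1,955 × (1 + 0.042/12)^12 = 1,955 × 1.042818 = $2,038.71.
Effective yield on the $2,000 outlay: 2,038.71 / 2,000 − 1 = 0.019355 = 1.94%.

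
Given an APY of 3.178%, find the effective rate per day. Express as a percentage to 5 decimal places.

The per-day rate i satisfies (1 + i)^365 = 1 + 0.03178.
i = 1.03178^(1/365) − 1 = 0.0000857 = 0.00857%.

0.00857%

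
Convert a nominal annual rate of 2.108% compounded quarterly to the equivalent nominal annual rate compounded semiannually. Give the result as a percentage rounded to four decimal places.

EAR = (1 + 0.02108/4)^4 − 1 = 0.021247.
Solve (1 + r/2)^2 = 1.021247: r/2 = 1.021247^(1/2) − 1 = 0.010568, so r = 0.021136 = 2.1136%.

2.1136%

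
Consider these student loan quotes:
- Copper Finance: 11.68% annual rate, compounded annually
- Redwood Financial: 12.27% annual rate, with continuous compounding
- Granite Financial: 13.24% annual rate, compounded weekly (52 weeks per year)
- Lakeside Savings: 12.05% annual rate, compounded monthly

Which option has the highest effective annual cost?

Granite Financial

Copper Finance: compounded annually, EAR = 11.680%
Redwood Financial: e^0.1227 − 1 = 13.055%
Granite Financial: (1 + 0.1324/52)^52 − 1 = 14.137%
Lakeside Savings: (1 + 0.1205/12)^12 − 1 = 12.738%
The highest effective annual rate is Granite Financial at 14.137%.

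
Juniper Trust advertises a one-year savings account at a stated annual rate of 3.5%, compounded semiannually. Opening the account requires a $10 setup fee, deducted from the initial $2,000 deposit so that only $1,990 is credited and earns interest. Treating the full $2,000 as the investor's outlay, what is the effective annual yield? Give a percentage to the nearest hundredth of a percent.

3.01%

Value after one year: 1,990 × (1 + 0.035/2)^2 = 1,990 × 1.035306 = $2,060.26.
Effective yield on the $2,000 outlay: 2,060.26 / 2,000 − 1 = 0.030130 = 3.01%.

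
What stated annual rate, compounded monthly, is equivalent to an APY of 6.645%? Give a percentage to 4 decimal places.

6.4508%

(1 + r/12)^12 − 1 = 0.06645, so 1 + r/12 = 1.06645^(1/12).
r/12 = 0.005376, so r = 0.064508 = 6.4508%.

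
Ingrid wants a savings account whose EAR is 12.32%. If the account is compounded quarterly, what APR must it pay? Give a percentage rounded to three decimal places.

(1 + r/4)^4 − 1 = 0.1232, so 1 + r/4 = 1.1232^(1/4).
r/4 = 0.029471, so r = 0.117885 = 11.789%.

11.789%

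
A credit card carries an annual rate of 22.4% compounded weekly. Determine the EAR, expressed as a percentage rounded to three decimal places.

25.047%

EAR = (1 + 0.224/52)^52 − 1.
= 1.250469 − 1 = 25.047%.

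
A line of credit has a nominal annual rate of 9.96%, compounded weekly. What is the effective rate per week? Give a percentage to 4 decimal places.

0.1915%

With a nominal annual rate compounded weekly, the periodic rate is the nominal rate divided by 52.
i = 0.0996 / 52 = 0.0019154 = 0.1915%.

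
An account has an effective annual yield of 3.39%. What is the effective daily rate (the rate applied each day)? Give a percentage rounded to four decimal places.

0.0091%

The per-day rate i satisfies (1 + i)^365 = 1 + 0.0339.
i = 1.0339^(1/365) − 1 = 0.0000913 = 0.0091%.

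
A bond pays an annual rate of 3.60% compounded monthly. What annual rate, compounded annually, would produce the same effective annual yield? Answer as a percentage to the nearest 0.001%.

EAR = (1 + 0.0360/12)^12 − 1 = 0.036600.
Compounded annually, the equivalent nominal rate is the EAR itself: 3.660%.

3.660%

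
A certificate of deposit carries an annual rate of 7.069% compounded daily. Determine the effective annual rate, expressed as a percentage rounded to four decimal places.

EAR = (1 + 0.07069/365)^365 − 1.
= (1 + 0.000194)^365 − 1 = 1.073241 − 1 = 7.3241%.

7.3241%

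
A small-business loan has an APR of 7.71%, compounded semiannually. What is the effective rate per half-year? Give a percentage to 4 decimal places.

With a nominal annual rate compounded semiannually, the periodic rate is the nominal rate divided by 2.
i = 0.0771 / 2 = 0.0385500 = 3.8550%.

3.8550%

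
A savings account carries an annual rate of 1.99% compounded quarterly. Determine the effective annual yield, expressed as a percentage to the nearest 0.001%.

2.005%

EAR = (1 + 0.0199/4)^4 − 1.
= (1 + 0.004975)^4 − 1 = 1.020049 − 1 = 2.005%.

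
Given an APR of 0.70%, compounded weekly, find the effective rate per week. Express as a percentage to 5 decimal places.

With a nominal annual rate compounded weekly, the periodic rate is the nominal rate divided by 52.
i = 0.0070 / 52 = 0.0001346 = 0.01346%.

0.01346%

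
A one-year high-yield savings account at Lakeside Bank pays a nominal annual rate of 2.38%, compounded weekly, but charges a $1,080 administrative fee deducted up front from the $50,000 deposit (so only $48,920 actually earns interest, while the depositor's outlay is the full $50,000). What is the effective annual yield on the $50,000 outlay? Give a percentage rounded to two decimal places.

Value after one year: 48,920 × (1 + 0.0238/52)^52 = 48,920 × 1.024080 = $50,097.99.
Effective yield on the $50,000 outlay: 50,097.99 / 50,000 − 1 = 0.001960 = 0.20%.

0.20%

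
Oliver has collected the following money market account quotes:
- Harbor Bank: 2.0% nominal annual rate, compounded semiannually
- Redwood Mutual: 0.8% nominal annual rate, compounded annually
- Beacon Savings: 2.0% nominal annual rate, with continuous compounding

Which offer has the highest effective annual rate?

Harbor Bank: (1 + 0.020/2)^2 − 1 = 2.010%
Redwood Mutual: compounded annually, EAR = 0.800%
Beacon Savings: e^0.020 − 1 = 2.020%
The highest effective annual rate is Beacon Savings at 2.020%.

Beacon Savings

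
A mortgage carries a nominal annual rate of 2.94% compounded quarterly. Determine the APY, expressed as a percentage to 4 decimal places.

EAR = (1 + 0.0294/4)^4 − 1.
= (1 + 0.007350)^4 − 1 = 1.029726 − 1 = 2.9726%.

2.9726%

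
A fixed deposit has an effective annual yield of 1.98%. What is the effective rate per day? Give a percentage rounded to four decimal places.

The per-day rate i satisfies (1 + i)^365 = 1 + 0.0198.
i = 1.0198^(1/365) − 1 = 0.0000537 = 0.0054%.

0.0054%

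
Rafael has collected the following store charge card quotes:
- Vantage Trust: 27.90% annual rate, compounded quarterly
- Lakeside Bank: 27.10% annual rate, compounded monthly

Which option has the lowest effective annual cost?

Lakeside Bank

Vantage Trust: (1 + 0.2790/4)^4 − 1 = 30.957%
Lakeside Bank: (1 + 0.2710/12)^12 − 1 = 30.733%
The lowest effective annual rate is Lakeside Bank at 30.733%.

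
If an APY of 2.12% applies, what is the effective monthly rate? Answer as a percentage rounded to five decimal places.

The per-month rate i satisfies (1 + i)^12 = 1 + 0.0212.
i = 1.0212^(1/12) − 1 = 0.0017497 = 0.17497%.

0.17497%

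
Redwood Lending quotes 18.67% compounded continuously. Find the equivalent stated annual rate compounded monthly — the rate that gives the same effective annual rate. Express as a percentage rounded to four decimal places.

18.8160%

EAR under continuous compounding: e^0.1867 − 1 = 0.205266.
Solve (1 + r/12)^12 = 1.205266: r/12 = 1.205266^(1/12) − 1 = 0.015680, so r = 0.188160 = 18.8160%.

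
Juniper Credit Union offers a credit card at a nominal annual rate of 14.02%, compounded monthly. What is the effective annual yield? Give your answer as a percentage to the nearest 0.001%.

EAR = (1 + 0.1402/12)^12 − 1.
= 1.149569 − 1 = 14.957%.

14.957%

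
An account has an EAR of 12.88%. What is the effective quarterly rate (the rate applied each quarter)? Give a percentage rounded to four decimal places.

3.0752%

The per-quarter rate i satisfies (1 + i)^4 = 1 + 0.1288.
i = 1.1288^(1/4) − 1 = 0.0307522 = 3.0752%.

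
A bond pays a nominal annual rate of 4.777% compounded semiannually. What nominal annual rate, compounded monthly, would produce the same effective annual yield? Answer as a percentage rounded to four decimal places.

EAR = (1 + 0.04777/2)^2 − 1 = 0.048340.
Solve (1 + r/12)^12 = 1.048340: r/12 = 1.048340^(1/12) − 1 = 0.003942, so r = 0.047301 = 4.7301%.

4.7301%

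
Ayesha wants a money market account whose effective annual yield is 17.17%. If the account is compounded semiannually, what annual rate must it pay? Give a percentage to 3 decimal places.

16.490%

(1 + r/2)^2 − 1 = 0.1717, so 1 + r/2 = 1.1717^(1/2).
r/2 = 0.082451, so r = 0.164902 = 16.490%.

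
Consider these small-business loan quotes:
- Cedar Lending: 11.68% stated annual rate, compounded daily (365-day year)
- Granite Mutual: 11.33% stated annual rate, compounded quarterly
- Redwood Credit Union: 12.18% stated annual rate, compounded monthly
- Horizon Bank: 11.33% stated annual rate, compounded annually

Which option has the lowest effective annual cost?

Cedar Lending: (1 + 0.1168/365)^365 − 1 = 12.387%
Granite Mutual: (1 + 0.1133/4)^4 − 1 = 11.821%
Redwood Credit Union: (1 + 0.1218/12)^12 − 1 = 12.883%
Horizon Bank: compounded annually, EAR = 11.330%
The lowest effective annual rate is Horizon Bank at 11.330%.

Horizon Bank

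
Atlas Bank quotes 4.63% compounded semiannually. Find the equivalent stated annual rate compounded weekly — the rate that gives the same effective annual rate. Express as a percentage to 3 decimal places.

4.579%

EAR = (1 + 0.0463/2)^2 − 1 = 0.046836.
Solve (1 + r/52)^52 = 1.046836: r/52 = 1.046836^(1/52) − 1 = 0.000881, so r = 0.045792 = 4.579%.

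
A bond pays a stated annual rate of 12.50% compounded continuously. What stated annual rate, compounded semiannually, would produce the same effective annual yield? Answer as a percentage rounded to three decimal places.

12.899%

EAR under continuous compounding: e^0.1250 − 1 = 0.133148.
Solve (1 + r/2)^2 = 1.133148: r/2 = 1.133148^(1/2) − 1 = 0.064494, so r = 0.128989 = 12.899%.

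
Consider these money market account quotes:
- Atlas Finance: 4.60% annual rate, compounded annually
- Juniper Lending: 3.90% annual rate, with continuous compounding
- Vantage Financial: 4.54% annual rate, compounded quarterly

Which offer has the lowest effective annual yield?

Atlas Finance: compounded annually, EAR = 4.600%
Juniper Lending: e^0.0390 − 1 = 3.977%
Vantage Financial: (1 + 0.0454/4)^4 − 1 = 4.618%
The lowest effective annual rate is Juniper Lending at 3.977%.

Juniper Lending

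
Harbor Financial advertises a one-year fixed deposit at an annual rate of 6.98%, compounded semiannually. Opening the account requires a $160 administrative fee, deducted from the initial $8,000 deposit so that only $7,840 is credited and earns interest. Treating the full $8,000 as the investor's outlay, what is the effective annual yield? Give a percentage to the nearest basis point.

Value after one year: 7,840 × (1 + 0.0698/2)^2 = 7,840 × 1.071018 = $8,396.78.
Effective yield on the $8,000 outlay: 8,396.78 / 8,000 − 1 = 0.049598 = 4.96%.

4.96%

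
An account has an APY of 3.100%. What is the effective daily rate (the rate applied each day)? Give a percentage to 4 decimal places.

The per-day rate i satisfies (1 + i)^365 = 1 + 0.03100.
i = 1.03100^(1/365) − 1 = 0.0000836 = 0.0084%.

0.0084%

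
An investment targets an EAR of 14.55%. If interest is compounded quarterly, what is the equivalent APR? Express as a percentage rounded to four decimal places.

13.8174%

(1 + r/4)^4 − 1 = 0.1455, so 1 + r/4 = 1.1455^(1/4).
r/4 = 0.034544, so r = 0.138174 = 13.8174%.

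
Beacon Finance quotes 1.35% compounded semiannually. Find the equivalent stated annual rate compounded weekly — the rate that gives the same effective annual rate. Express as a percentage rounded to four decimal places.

1.3456%

EAR = (1 + 0.0135/2)^2 − 1 = 0.013546.
Solve (1 + r/52)^52 = 1.013546: r/52 = 1.013546^(1/52) − 1 = 0.000259, so r = 0.013456 = 1.3456%.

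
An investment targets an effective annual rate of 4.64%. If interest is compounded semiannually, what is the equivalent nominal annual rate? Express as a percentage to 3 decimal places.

(1 + r/2)^2 − 1 = 0.0464, so 1 + r/2 = 1.0464^(1/2).
r/2 = 0.022937, so r = 0.045874 = 4.587%.

4.587%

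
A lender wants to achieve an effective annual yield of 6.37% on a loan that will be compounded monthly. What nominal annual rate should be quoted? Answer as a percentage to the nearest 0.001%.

(1 + r/12)^12 − 1 = 0.0637, so 1 + r/12 = 1.0637^(1/12).
r/12 = 0.005159, so r = 0.061913 = 6.191%.

6.191%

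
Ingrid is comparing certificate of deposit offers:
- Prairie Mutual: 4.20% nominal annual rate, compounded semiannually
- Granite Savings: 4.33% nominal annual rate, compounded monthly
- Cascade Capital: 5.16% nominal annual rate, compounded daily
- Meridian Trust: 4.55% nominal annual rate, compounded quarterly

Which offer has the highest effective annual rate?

Prairie Mutual: (1 + 0.0420/2)^2 − 1 = 4.244%
Granite Savings: (1 + 0.0433/12)^12 − 1 = 4.417%
Cascade Capital: (1 + 0.0516/365)^365 − 1 = 5.295%
Meridian Trust: (1 + 0.0455/4)^4 − 1 = 4.628%
The highest effective annual rate is Cascade Capital at 5.295%.

Cascade Capital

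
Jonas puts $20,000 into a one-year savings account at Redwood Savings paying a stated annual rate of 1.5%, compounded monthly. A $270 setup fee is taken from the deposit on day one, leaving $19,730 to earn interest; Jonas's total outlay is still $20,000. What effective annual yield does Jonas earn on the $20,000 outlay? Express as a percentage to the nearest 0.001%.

0.140%

Value after one year: 19,730 × (1 + 0.015/12)^12 = 19,730 × 1.015104 = $20,027.99.
Effective yield on the $20,000 outlay: 20,027.99 / 20,000 − 1 = 0.001400 = 0.140%.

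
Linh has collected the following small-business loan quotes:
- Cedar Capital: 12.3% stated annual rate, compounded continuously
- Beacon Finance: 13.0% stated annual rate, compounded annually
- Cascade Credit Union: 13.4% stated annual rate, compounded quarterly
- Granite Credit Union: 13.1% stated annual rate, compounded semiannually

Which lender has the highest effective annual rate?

Cedar Capital: e^0.123 − 1 = 13.088%
Beacon Finance: compounded annually, EAR = 13.000%
Cascade Credit Union: (1 + 0.134/4)^4 − 1 = 14.089%
Granite Credit Union: (1 + 0.131/2)^2 − 1 = 13.529%
The highest effective annual rate is Cascade Credit Union at 14.089%.

Cascade Credit Union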